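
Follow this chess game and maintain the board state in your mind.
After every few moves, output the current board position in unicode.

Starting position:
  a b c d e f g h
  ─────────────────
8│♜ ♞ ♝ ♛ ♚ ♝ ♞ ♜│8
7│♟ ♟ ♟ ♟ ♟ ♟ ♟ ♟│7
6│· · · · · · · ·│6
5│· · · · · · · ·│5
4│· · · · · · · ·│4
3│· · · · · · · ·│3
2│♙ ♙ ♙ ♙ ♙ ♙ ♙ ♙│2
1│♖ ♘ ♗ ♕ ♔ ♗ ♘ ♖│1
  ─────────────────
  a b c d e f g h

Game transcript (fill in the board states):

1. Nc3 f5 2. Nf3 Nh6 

  a b c d e f g h
  ─────────────────
8│♜ ♞ ♝ ♛ ♚ ♝ · ♜│8
7│♟ ♟ ♟ ♟ ♟ · ♟ ♟│7
6│· · · · · · · ♞│6
5│· · · · · ♟ · ·│5
4│· · · · · · · ·│4
3│· · ♘ · · ♘ · ·│3
2│♙ ♙ ♙ ♙ ♙ ♙ ♙ ♙│2
1│♖ · ♗ ♕ ♔ ♗ · ♖│1
  ─────────────────
  a b c d e f g h

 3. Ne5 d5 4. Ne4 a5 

  a b c d e f g h
  ─────────────────
8│♜ ♞ ♝ ♛ ♚ ♝ · ♜│8
7│· ♟ ♟ · ♟ · ♟ ♟│7
6│· · · · · · · ♞│6
5│♟ · · ♟ ♘ ♟ · ·│5
4│· · · · ♘ · · ·│4
3│· · · · · · · ·│3
2│♙ ♙ ♙ ♙ ♙ ♙ ♙ ♙│2
1│♖ · ♗ ♕ ♔ ♗ · ♖│1
  ─────────────────
  a b c d e f g h

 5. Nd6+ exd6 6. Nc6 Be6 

  a b c d e f g h
  ─────────────────
8│♜ ♞ · ♛ ♚ ♝ · ♜│8
7│· ♟ ♟ · · · ♟ ♟│7
6│· · ♘ ♟ ♝ · · ♞│6
5│♟ · · ♟ · ♟ · ·│5
4│· · · · · · · ·│4
3│· · · · · · · ·│3
2│♙ ♙ ♙ ♙ ♙ ♙ ♙ ♙│2
1│♖ · ♗ ♕ ♔ ♗ · ♖│1
  ─────────────────
  a b c d e f g h

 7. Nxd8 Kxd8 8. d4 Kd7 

  a b c d e f g h
  ─────────────────
8│♜ ♞ · · · ♝ · ♜│8
7│· ♟ ♟ ♚ · · ♟ ♟│7
6│· · · ♟ ♝ · · ♞│6
5│♟ · · ♟ · ♟ · ·│5
4│· · · ♙ · · · ·│4
3│· · · · · · · ·│3
2│♙ ♙ ♙ · ♙ ♙ ♙ ♙│2
1│♖ · ♗ ♕ ♔ ♗ · ♖│1
  ─────────────────
  a b c d e f g h

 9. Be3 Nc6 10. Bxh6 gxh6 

  a b c d e f g h
  ─────────────────
8│♜ · · · · ♝ · ♜│8
7│· ♟ ♟ ♚ · · · ♟│7
6│· · ♞ ♟ ♝ · · ♟│6
5│♟ · · ♟ · ♟ · ·│5
4│· · · ♙ · · · ·│4
3│· · · · · · · ·│3
2│♙ ♙ ♙ · ♙ ♙ ♙ ♙│2
1│♖ · · ♕ ♔ ♗ · ♖│1
  ─────────────────
  a b c d e f g h



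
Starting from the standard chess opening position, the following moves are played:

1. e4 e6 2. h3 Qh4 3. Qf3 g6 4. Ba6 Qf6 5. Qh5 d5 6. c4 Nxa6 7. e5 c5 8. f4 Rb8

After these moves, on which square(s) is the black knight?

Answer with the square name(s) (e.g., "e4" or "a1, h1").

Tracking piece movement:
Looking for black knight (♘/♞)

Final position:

  a b c d e f g h
  ─────────────────
8│· ♜ ♝ · ♚ ♝ ♞ ♜│8
7│♟ ♟ · · · ♟ · ♟│7
6│♞ · · · ♟ ♛ ♟ ·│6
5│· · ♟ ♟ ♙ · · ♕│5
4│· · ♙ · · ♙ · ·│4
3│· · · · · · · ♙│3
2│♙ ♙ · ♙ · · ♙ ·│2
1│♖ ♘ ♗ · ♔ · ♘ ♖│1
  ─────────────────
  a b c d e f g h


a6, g8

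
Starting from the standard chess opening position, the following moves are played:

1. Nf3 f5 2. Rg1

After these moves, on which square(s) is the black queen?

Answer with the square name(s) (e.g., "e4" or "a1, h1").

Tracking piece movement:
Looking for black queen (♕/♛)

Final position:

  a b c d e f g h
  ─────────────────
8│♜ ♞ ♝ ♛ ♚ ♝ ♞ ♜│8
7│♟ ♟ ♟ ♟ ♟ · ♟ ♟│7
6│· · · · · · · ·│6
5│· · · · · ♟ · ·│5
4│· · · · · · · ·│4
3│· · · · · ♘ · ·│3
2│♙ ♙ ♙ ♙ ♙ ♙ ♙ ♙│2
1│♖ ♘ ♗ ♕ ♔ ♗ ♖ ·│1
  ─────────────────
  a b c d e f g h


d8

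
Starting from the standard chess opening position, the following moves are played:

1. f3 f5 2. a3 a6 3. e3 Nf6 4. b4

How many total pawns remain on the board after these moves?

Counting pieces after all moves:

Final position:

  a b c d e f g h
  ─────────────────
8│♜ ♞ ♝ ♛ ♚ ♝ · ♜│8
7│· ♟ ♟ ♟ ♟ · ♟ ♟│7
6│♟ · · · · ♞ · ·│6
5│· · · · · ♟ · ·│5
4│· ♙ · · · · · ·│4
3│♙ · · · ♙ ♙ · ·│3
2│· · ♙ ♙ · · ♙ ♙│2
1│♖ ♘ ♗ ♕ ♔ ♗ ♘ ♖│1
  ─────────────────
  a b c d e f g h


16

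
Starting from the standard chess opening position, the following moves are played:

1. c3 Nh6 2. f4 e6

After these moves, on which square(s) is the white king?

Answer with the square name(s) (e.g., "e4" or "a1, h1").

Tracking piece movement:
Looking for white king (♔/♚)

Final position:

  a b c d e f g h
  ─────────────────
8│♜ ♞ ♝ ♛ ♚ ♝ · ♜│8
7│♟ ♟ ♟ ♟ · ♟ ♟ ♟│7
6│· · · · ♟ · · ♞│6
5│· · · · · · · ·│5
4│· · · · · ♙ · ·│4
3│· · ♙ · · · · ·│3
2│♙ ♙ · ♙ ♙ · ♙ ♙│2
1│♖ ♘ ♗ ♕ ♔ ♗ ♘ ♖│1
  ─────────────────
  a b c d e f g h


e1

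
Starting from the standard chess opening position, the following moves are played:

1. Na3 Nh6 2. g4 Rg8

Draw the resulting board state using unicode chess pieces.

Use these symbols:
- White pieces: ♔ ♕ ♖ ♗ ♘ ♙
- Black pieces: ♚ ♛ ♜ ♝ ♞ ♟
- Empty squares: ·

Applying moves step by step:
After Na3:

♜ ♞ ♝ ♛ ♚ ♝ ♞ ♜
♟ ♟ ♟ ♟ ♟ ♟ ♟ ♟
· · · · · · · ·
· · · · · · · ·
· · · · · · · ·
♘ · · · · · · ·
♙ ♙ ♙ ♙ ♙ ♙ ♙ ♙
♖ · ♗ ♕ ♔ ♗ ♘ ♖


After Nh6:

♜ ♞ ♝ ♛ ♚ ♝ · ♜
♟ ♟ ♟ ♟ ♟ ♟ ♟ ♟
· · · · · · · ♞
· · · · · · · ·
· · · · · · · ·
♘ · · · · · · ·
♙ ♙ ♙ ♙ ♙ ♙ ♙ ♙
♖ · ♗ ♕ ♔ ♗ ♘ ♖


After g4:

♜ ♞ ♝ ♛ ♚ ♝ · ♜
♟ ♟ ♟ ♟ ♟ ♟ ♟ ♟
· · · · · · · ♞
· · · · · · · ·
· · · · · · ♙ ·
♘ · · · · · · ·
♙ ♙ ♙ ♙ ♙ ♙ · ♙
♖ · ♗ ♕ ♔ ♗ ♘ ♖


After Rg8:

♜ ♞ ♝ ♛ ♚ ♝ ♜ ·
♟ ♟ ♟ ♟ ♟ ♟ ♟ ♟
· · · · · · · ♞
· · · · · · · ·
· · · · · · ♙ ·
♘ · · · · · · ·
♙ ♙ ♙ ♙ ♙ ♙ · ♙
♖ · ♗ ♕ ♔ ♗ ♘ ♖



  a b c d e f g h
  ─────────────────
8│♜ ♞ ♝ ♛ ♚ ♝ ♜ ·│8
7│♟ ♟ ♟ ♟ ♟ ♟ ♟ ♟│7
6│· · · · · · · ♞│6
5│· · · · · · · ·│5
4│· · · · · · ♙ ·│4
3│♘ · · · · · · ·│3
2│♙ ♙ ♙ ♙ ♙ ♙ · ♙│2
1│♖ · ♗ ♕ ♔ ♗ ♘ ♖│1
  ─────────────────
  a b c d e f g h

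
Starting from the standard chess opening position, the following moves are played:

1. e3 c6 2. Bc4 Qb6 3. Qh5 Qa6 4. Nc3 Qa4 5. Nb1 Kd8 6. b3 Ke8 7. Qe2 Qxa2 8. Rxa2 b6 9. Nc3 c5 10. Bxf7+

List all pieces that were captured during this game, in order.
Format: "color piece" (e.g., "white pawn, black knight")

Tracking captures:
  Qxa2: captured white pawn
  Rxa2: captured black queen
  Bxf7+: captured black pawn

white pawn, black queen, black pawn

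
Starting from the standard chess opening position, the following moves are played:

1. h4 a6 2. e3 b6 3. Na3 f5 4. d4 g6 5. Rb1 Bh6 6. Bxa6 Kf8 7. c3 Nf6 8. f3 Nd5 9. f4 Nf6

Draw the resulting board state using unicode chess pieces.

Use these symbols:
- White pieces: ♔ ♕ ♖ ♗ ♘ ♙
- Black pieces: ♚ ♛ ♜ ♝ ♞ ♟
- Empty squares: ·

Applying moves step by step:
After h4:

♜ ♞ ♝ ♛ ♚ ♝ ♞ ♜
♟ ♟ ♟ ♟ ♟ ♟ ♟ ♟
· · · · · · · ·
· · · · · · · ·
· · · · · · · ♙
· · · · · · · ·
♙ ♙ ♙ ♙ ♙ ♙ ♙ ·
♖ ♘ ♗ ♕ ♔ ♗ ♘ ♖


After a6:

♜ ♞ ♝ ♛ ♚ ♝ ♞ ♜
· ♟ ♟ ♟ ♟ ♟ ♟ ♟
♟ · · · · · · ·
· · · · · · · ·
· · · · · · · ♙
· · · · · · · ·
♙ ♙ ♙ ♙ ♙ ♙ ♙ ·
♖ ♘ ♗ ♕ ♔ ♗ ♘ ♖


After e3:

♜ ♞ ♝ ♛ ♚ ♝ ♞ ♜
· ♟ ♟ ♟ ♟ ♟ ♟ ♟
♟ · · · · · · ·
· · · · · · · ·
· · · · · · · ♙
· · · · ♙ · · ·
♙ ♙ ♙ ♙ · ♙ ♙ ·
♖ ♘ ♗ ♕ ♔ ♗ ♘ ♖


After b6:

♜ ♞ ♝ ♛ ♚ ♝ ♞ ♜
· · ♟ ♟ ♟ ♟ ♟ ♟
♟ ♟ · · · · · ·
· · · · · · · ·
· · · · · · · ♙
· · · · ♙ · · ·
♙ ♙ ♙ ♙ · ♙ ♙ ·
♖ ♘ ♗ ♕ ♔ ♗ ♘ ♖


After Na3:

♜ ♞ ♝ ♛ ♚ ♝ ♞ ♜
· · ♟ ♟ ♟ ♟ ♟ ♟
♟ ♟ · · · · · ·
· · · · · · · ·
· · · · · · · ♙
♘ · · · ♙ · · ·
♙ ♙ ♙ ♙ · ♙ ♙ ·
♖ · ♗ ♕ ♔ ♗ ♘ ♖


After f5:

♜ ♞ ♝ ♛ ♚ ♝ ♞ ♜
· · ♟ ♟ ♟ · ♟ ♟
♟ ♟ · · · · · ·
· · · · · ♟ · ·
· · · · · · · ♙
♘ · · · ♙ · · ·
♙ ♙ ♙ ♙ · ♙ ♙ ·
♖ · ♗ ♕ ♔ ♗ ♘ ♖


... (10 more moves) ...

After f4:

♜ ♞ ♝ ♛ · ♚ · ♜
· · ♟ ♟ ♟ · · ♟
♗ ♟ · · · · ♟ ♝
· · · ♞ · ♟ · ·
· · · ♙ · ♙ · ♙
♘ · ♙ · ♙ · · ·
♙ ♙ · · · · ♙ ·
· ♖ ♗ ♕ ♔ · ♘ ♖


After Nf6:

♜ ♞ ♝ ♛ · ♚ · ♜
· · ♟ ♟ ♟ · · ♟
♗ ♟ · · · ♞ ♟ ♝
· · · · · ♟ · ·
· · · ♙ · ♙ · ♙
♘ · ♙ · ♙ · · ·
♙ ♙ · · · · ♙ ·
· ♖ ♗ ♕ ♔ · ♘ ♖



  a b c d e f g h
  ─────────────────
8│♜ ♞ ♝ ♛ · ♚ · ♜│8
7│· · ♟ ♟ ♟ · · ♟│7
6│♗ ♟ · · · ♞ ♟ ♝│6
5│· · · · · ♟ · ·│5
4│· · · ♙ · ♙ · ♙│4
3│♘ · ♙ · ♙ · · ·│3
2│♙ ♙ · · · · ♙ ·│2
1│· ♖ ♗ ♕ ♔ · ♘ ♖│1
  ─────────────────
  a b c d e f g h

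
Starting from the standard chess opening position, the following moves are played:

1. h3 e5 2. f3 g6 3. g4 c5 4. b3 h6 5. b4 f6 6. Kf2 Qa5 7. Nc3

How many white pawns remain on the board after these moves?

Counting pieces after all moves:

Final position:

  a b c d e f g h
  ─────────────────
8│♜ ♞ ♝ · ♚ ♝ ♞ ♜│8
7│♟ ♟ · ♟ · · · ·│7
6│· · · · · ♟ ♟ ♟│6
5│♛ · ♟ · ♟ · · ·│5
4│· ♙ · · · · ♙ ·│4
3│· · ♘ · · ♙ · ♙│3
2│♙ · ♙ ♙ ♙ ♔ · ·│2
1│♖ · ♗ ♕ · ♗ ♘ ♖│1
  ─────────────────
  a b c d e f g h


8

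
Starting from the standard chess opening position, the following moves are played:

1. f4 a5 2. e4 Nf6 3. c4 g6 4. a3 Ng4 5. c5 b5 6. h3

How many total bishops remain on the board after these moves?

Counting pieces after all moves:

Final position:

  a b c d e f g h
  ─────────────────
8│♜ ♞ ♝ ♛ ♚ ♝ · ♜│8
7│· · ♟ ♟ ♟ ♟ · ♟│7
6│· · · · · · ♟ ·│6
5│♟ ♟ ♙ · · · · ·│5
4│· · · · ♙ ♙ ♞ ·│4
3│♙ · · · · · · ♙│3
2│· ♙ · ♙ · · ♙ ·│2
1│♖ ♘ ♗ ♕ ♔ ♗ ♘ ♖│1
  ─────────────────
  a b c d e f g h


4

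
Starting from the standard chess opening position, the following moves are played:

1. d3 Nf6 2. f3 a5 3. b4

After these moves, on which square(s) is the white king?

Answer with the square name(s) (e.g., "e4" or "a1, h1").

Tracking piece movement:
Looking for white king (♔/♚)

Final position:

  a b c d e f g h
  ─────────────────
8│♜ ♞ ♝ ♛ ♚ ♝ · ♜│8
7│· ♟ ♟ ♟ ♟ ♟ ♟ ♟│7
6│· · · · · ♞ · ·│6
5│♟ · · · · · · ·│5
4│· ♙ · · · · · ·│4
3│· · · ♙ · ♙ · ·│3
2│♙ · ♙ · ♙ · ♙ ♙│2
1│♖ ♘ ♗ ♕ ♔ ♗ ♘ ♖│1
  ─────────────────
  a b c d e f g h


e1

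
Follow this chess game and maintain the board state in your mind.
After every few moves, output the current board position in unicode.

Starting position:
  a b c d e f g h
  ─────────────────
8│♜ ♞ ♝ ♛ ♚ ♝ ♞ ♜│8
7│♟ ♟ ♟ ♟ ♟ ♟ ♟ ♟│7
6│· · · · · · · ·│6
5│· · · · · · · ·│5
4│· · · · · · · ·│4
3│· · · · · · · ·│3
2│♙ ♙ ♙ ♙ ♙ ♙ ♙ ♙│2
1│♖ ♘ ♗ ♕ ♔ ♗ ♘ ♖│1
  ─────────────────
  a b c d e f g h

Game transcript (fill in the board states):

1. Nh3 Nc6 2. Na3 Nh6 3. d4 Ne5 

  a b c d e f g h
  ─────────────────
8│♜ · ♝ ♛ ♚ ♝ · ♜│8
7│♟ ♟ ♟ ♟ ♟ ♟ ♟ ♟│7
6│· · · · · · · ♞│6
5│· · · · ♞ · · ·│5
4│· · · ♙ · · · ·│4
3│♘ · · · · · · ♘│3
2│♙ ♙ ♙ · ♙ ♙ ♙ ♙│2
1│♖ · ♗ ♕ ♔ ♗ · ♖│1
  ─────────────────
  a b c d e f g h

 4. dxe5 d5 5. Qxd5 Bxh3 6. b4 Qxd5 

  a b c d e f g h
  ─────────────────
8│♜ · · · ♚ ♝ · ♜│8
7│♟ ♟ ♟ · ♟ ♟ ♟ ♟│7
6│· · · · · · · ♞│6
5│· · · ♛ ♙ · · ·│5
4│· ♙ · · · · · ·│4
3│♘ · · · · · · ♝│3
2│♙ · ♙ · ♙ ♙ ♙ ♙│2
1│♖ · ♗ · ♔ ♗ · ♖│1
  ─────────────────
  a b c d e f g h

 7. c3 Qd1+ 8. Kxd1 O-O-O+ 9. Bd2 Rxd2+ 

  a b c d e f g h
  ─────────────────
8│· · ♚ · · ♝ · ♜│8
7│♟ ♟ ♟ · ♟ ♟ ♟ ♟│7
6│· · · · · · · ♞│6
5│· · · · ♙ · · ·│5
4│· ♙ · · · · · ·│4
3│♘ · ♙ · · · · ♝│3
2│♙ · · ♜ ♙ ♙ ♙ ♙│2
1│♖ · · ♔ · ♗ · ♖│1
  ─────────────────
  a b c d e f g h

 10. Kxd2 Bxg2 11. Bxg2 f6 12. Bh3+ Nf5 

  a b c d e f g h
  ─────────────────
8│· · ♚ · · ♝ · ♜│8
7│♟ ♟ ♟ · ♟ · ♟ ♟│7
6│· · · · · ♟ · ·│6
5│· · · · ♙ ♞ · ·│5
4│· ♙ · · · · · ·│4
3│♘ · ♙ · · · · ♗│3
2│♙ · · ♔ ♙ ♙ · ♙│2
1│♖ · · · · · · ♖│1
  ─────────────────
  a b c d e f g h

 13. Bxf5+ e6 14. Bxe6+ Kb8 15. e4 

  a b c d e f g h
  ─────────────────
8│· ♚ · · · ♝ · ♜│8
7│♟ ♟ ♟ · · · ♟ ♟│7
6│· · · · ♗ ♟ · ·│6
5│· · · · ♙ · · ·│5
4│· ♙ · · ♙ · · ·│4
3│♘ · ♙ · · · · ·│3
2│♙ · · ♔ · ♙ · ♙│2
1│♖ · · · · · · ♖│1
  ─────────────────
  a b c d e f g h


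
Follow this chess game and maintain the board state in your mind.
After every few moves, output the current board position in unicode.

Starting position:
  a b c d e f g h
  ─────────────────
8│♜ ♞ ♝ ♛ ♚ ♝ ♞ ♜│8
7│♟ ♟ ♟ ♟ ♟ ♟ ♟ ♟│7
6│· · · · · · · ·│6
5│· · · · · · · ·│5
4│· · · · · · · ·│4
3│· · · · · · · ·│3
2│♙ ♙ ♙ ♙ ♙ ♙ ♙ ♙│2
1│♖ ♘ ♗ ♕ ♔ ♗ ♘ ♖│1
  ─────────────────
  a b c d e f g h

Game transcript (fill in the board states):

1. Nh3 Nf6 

  a b c d e f g h
  ─────────────────
8│♜ ♞ ♝ ♛ ♚ ♝ · ♜│8
7│♟ ♟ ♟ ♟ ♟ ♟ ♟ ♟│7
6│· · · · · ♞ · ·│6
5│· · · · · · · ·│5
4│· · · · · · · ·│4
3│· · · · · · · ♘│3
2│♙ ♙ ♙ ♙ ♙ ♙ ♙ ♙│2
1│♖ ♘ ♗ ♕ ♔ ♗ · ♖│1
  ─────────────────
  a b c d e f g h

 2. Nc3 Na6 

  a b c d e f g h
  ─────────────────
8│♜ · ♝ ♛ ♚ ♝ · ♜│8
7│♟ ♟ ♟ ♟ ♟ ♟ ♟ ♟│7
6│♞ · · · · ♞ · ·│6
5│· · · · · · · ·│5
4│· · · · · · · ·│4
3│· · ♘ · · · · ♘│3
2│♙ ♙ ♙ ♙ ♙ ♙ ♙ ♙│2
1│♖ · ♗ ♕ ♔ ♗ · ♖│1
  ─────────────────
  a b c d e f g h

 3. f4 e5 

  a b c d e f g h
  ─────────────────
8│♜ · ♝ ♛ ♚ ♝ · ♜│8
7│♟ ♟ ♟ ♟ · ♟ ♟ ♟│7
6│♞ · · · · ♞ · ·│6
5│· · · · ♟ · · ·│5
4│· · · · · ♙ · ·│4
3│· · ♘ · · · · ♘│3
2│♙ ♙ ♙ ♙ ♙ · ♙ ♙│2
1│♖ · ♗ ♕ ♔ ♗ · ♖│1
  ─────────────────
  a b c d e f g h

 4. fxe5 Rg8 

  a b c d e f g h
  ─────────────────
8│♜ · ♝ ♛ ♚ ♝ ♜ ·│8
7│♟ ♟ ♟ ♟ · ♟ ♟ ♟│7
6│♞ · · · · ♞ · ·│6
5│· · · · ♙ · · ·│5
4│· · · · · · · ·│4
3│· · ♘ · · · · ♘│3
2│♙ ♙ ♙ ♙ ♙ · ♙ ♙│2
1│♖ · ♗ ♕ ♔ ♗ · ♖│1
  ─────────────────
  a b c d e f g h

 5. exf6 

  a b c d e f g h
  ─────────────────
8│♜ · ♝ ♛ ♚ ♝ ♜ ·│8
7│♟ ♟ ♟ ♟ · ♟ ♟ ♟│7
6│♞ · · · · ♙ · ·│6
5│· · · · · · · ·│5
4│· · · · · · · ·│4
3│· · ♘ · · · · ♘│3
2│♙ ♙ ♙ ♙ ♙ · ♙ ♙│2
1│♖ · ♗ ♕ ♔ ♗ · ♖│1
  ─────────────────
  a b c d e f g h


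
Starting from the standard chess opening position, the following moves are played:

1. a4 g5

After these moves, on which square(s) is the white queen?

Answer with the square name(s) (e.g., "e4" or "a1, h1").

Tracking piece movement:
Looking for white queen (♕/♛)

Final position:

  a b c d e f g h
  ─────────────────
8│♜ ♞ ♝ ♛ ♚ ♝ ♞ ♜│8
7│♟ ♟ ♟ ♟ ♟ ♟ · ♟│7
6│· · · · · · · ·│6
5│· · · · · · ♟ ·│5
4│♙ · · · · · · ·│4
3│· · · · · · · ·│3
2│· ♙ ♙ ♙ ♙ ♙ ♙ ♙│2
1│♖ ♘ ♗ ♕ ♔ ♗ ♘ ♖│1
  ─────────────────
  a b c d e f g h


d1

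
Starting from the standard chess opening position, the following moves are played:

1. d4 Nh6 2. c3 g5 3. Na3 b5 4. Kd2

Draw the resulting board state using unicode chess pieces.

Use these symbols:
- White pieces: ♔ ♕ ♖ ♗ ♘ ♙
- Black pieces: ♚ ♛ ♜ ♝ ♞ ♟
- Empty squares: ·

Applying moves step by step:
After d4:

♜ ♞ ♝ ♛ ♚ ♝ ♞ ♜
♟ ♟ ♟ ♟ ♟ ♟ ♟ ♟
· · · · · · · ·
· · · · · · · ·
· · · ♙ · · · ·
· · · · · · · ·
♙ ♙ ♙ · ♙ ♙ ♙ ♙
♖ ♘ ♗ ♕ ♔ ♗ ♘ ♖


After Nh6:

♜ ♞ ♝ ♛ ♚ ♝ · ♜
♟ ♟ ♟ ♟ ♟ ♟ ♟ ♟
· · · · · · · ♞
· · · · · · · ·
· · · ♙ · · · ·
· · · · · · · ·
♙ ♙ ♙ · ♙ ♙ ♙ ♙
♖ ♘ ♗ ♕ ♔ ♗ ♘ ♖


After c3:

♜ ♞ ♝ ♛ ♚ ♝ · ♜
♟ ♟ ♟ ♟ ♟ ♟ ♟ ♟
· · · · · · · ♞
· · · · · · · ·
· · · ♙ · · · ·
· · ♙ · · · · ·
♙ ♙ · · ♙ ♙ ♙ ♙
♖ ♘ ♗ ♕ ♔ ♗ ♘ ♖


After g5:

♜ ♞ ♝ ♛ ♚ ♝ · ♜
♟ ♟ ♟ ♟ ♟ ♟ · ♟
· · · · · · · ♞
· · · · · · ♟ ·
· · · ♙ · · · ·
· · ♙ · · · · ·
♙ ♙ · · ♙ ♙ ♙ ♙
♖ ♘ ♗ ♕ ♔ ♗ ♘ ♖


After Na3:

♜ ♞ ♝ ♛ ♚ ♝ · ♜
♟ ♟ ♟ ♟ ♟ ♟ · ♟
· · · · · · · ♞
· · · · · · ♟ ·
· · · ♙ · · · ·
♘ · ♙ · · · · ·
♙ ♙ · · ♙ ♙ ♙ ♙
♖ · ♗ ♕ ♔ ♗ ♘ ♖


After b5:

♜ ♞ ♝ ♛ ♚ ♝ · ♜
♟ · ♟ ♟ ♟ ♟ · ♟
· · · · · · · ♞
· ♟ · · · · ♟ ·
· · · ♙ · · · ·
♘ · ♙ · · · · ·
♙ ♙ · · ♙ ♙ ♙ ♙
♖ · ♗ ♕ ♔ ♗ ♘ ♖


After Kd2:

♜ ♞ ♝ ♛ ♚ ♝ · ♜
♟ · ♟ ♟ ♟ ♟ · ♟
· · · · · · · ♞
· ♟ · · · · ♟ ·
· · · ♙ · · · ·
♘ · ♙ · · · · ·
♙ ♙ · ♔ ♙ ♙ ♙ ♙
♖ · ♗ ♕ · ♗ ♘ ♖



  a b c d e f g h
  ─────────────────
8│♜ ♞ ♝ ♛ ♚ ♝ · ♜│8
7│♟ · ♟ ♟ ♟ ♟ · ♟│7
6│· · · · · · · ♞│6
5│· ♟ · · · · ♟ ·│5
4│· · · ♙ · · · ·│4
3│♘ · ♙ · · · · ·│3
2│♙ ♙ · ♔ ♙ ♙ ♙ ♙│2
1│♖ · ♗ ♕ · ♗ ♘ ♖│1
  ─────────────────
  a b c d e f g h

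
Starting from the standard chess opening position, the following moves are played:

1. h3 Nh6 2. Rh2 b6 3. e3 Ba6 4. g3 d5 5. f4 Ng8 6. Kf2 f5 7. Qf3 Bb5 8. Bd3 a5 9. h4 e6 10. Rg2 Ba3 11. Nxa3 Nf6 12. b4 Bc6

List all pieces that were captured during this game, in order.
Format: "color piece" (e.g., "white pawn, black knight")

Tracking captures:
  Nxa3: captured black bishop

black bishop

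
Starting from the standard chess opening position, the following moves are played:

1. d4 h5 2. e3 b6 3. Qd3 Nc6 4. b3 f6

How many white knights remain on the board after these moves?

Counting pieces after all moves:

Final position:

  a b c d e f g h
  ─────────────────
8│♜ · ♝ ♛ ♚ ♝ ♞ ♜│8
7│♟ · ♟ ♟ ♟ · ♟ ·│7
6│· ♟ ♞ · · ♟ · ·│6
5│· · · · · · · ♟│5
4│· · · ♙ · · · ·│4
3│· ♙ · ♕ ♙ · · ·│3
2│♙ · ♙ · · ♙ ♙ ♙│2
1│♖ ♘ ♗ · ♔ ♗ ♘ ♖│1
  ─────────────────
  a b c d e f g h


2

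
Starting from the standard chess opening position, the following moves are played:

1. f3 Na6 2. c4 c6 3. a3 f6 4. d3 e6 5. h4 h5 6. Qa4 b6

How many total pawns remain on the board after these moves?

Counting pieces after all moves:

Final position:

  a b c d e f g h
  ─────────────────
8│♜ · ♝ ♛ ♚ ♝ ♞ ♜│8
7│♟ · · ♟ · · ♟ ·│7
6│♞ ♟ ♟ · ♟ ♟ · ·│6
5│· · · · · · · ♟│5
4│♕ · ♙ · · · · ♙│4
3│♙ · · ♙ · ♙ · ·│3
2│· ♙ · · ♙ · ♙ ·│2
1│♖ ♘ ♗ · ♔ ♗ ♘ ♖│1
  ─────────────────
  a b c d e f g h


16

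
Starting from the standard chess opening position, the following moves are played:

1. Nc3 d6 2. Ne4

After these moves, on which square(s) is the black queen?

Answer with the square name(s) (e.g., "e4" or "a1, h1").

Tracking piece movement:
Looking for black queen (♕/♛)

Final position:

  a b c d e f g h
  ─────────────────
8│♜ ♞ ♝ ♛ ♚ ♝ ♞ ♜│8
7│♟ ♟ ♟ · ♟ ♟ ♟ ♟│7
6│· · · ♟ · · · ·│6
5│· · · · · · · ·│5
4│· · · · ♘ · · ·│4
3│· · · · · · · ·│3
2│♙ ♙ ♙ ♙ ♙ ♙ ♙ ♙│2
1│♖ · ♗ ♕ ♔ ♗ ♘ ♖│1
  ─────────────────
  a b c d e f g h


d8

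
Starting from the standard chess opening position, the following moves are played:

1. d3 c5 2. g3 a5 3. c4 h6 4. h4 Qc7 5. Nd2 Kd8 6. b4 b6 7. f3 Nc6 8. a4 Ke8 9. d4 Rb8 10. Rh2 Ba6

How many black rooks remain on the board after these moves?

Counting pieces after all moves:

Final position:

  a b c d e f g h
  ─────────────────
8│· ♜ · · ♚ ♝ ♞ ♜│8
7│· · ♛ ♟ ♟ ♟ ♟ ·│7
6│♝ ♟ ♞ · · · · ♟│6
5│♟ · ♟ · · · · ·│5
4│♙ ♙ ♙ ♙ · · · ♙│4
3│· · · · · ♙ ♙ ·│3
2│· · · ♘ ♙ · · ♖│2
1│♖ · ♗ ♕ ♔ ♗ ♘ ·│1
  ─────────────────
  a b c d e f g h


2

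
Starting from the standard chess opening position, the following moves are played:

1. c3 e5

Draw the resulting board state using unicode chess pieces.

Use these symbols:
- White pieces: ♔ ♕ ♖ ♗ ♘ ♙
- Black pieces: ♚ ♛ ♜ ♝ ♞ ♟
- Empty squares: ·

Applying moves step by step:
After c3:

♜ ♞ ♝ ♛ ♚ ♝ ♞ ♜
♟ ♟ ♟ ♟ ♟ ♟ ♟ ♟
· · · · · · · ·
· · · · · · · ·
· · · · · · · ·
· · ♙ · · · · ·
♙ ♙ · ♙ ♙ ♙ ♙ ♙
♖ ♘ ♗ ♕ ♔ ♗ ♘ ♖


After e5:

♜ ♞ ♝ ♛ ♚ ♝ ♞ ♜
♟ ♟ ♟ ♟ · ♟ ♟ ♟
· · · · · · · ·
· · · · ♟ · · ·
· · · · · · · ·
· · ♙ · · · · ·
♙ ♙ · ♙ ♙ ♙ ♙ ♙
♖ ♘ ♗ ♕ ♔ ♗ ♘ ♖



  a b c d e f g h
  ─────────────────
8│♜ ♞ ♝ ♛ ♚ ♝ ♞ ♜│8
7│♟ ♟ ♟ ♟ · ♟ ♟ ♟│7
6│· · · · · · · ·│6
5│· · · · ♟ · · ·│5
4│· · · · · · · ·│4
3│· · ♙ · · · · ·│3
2│♙ ♙ · ♙ ♙ ♙ ♙ ♙│2
1│♖ ♘ ♗ ♕ ♔ ♗ ♘ ♖│1
  ─────────────────
  a b c d e f g h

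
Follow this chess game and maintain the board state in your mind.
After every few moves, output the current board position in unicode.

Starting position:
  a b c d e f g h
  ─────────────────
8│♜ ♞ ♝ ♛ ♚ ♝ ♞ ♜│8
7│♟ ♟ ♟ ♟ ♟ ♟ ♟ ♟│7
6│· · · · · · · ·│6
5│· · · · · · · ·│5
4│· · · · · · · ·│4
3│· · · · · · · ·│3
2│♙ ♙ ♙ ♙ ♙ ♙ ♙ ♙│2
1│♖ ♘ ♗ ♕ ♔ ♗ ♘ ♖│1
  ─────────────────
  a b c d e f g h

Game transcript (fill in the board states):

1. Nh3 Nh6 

  a b c d e f g h
  ─────────────────
8│♜ ♞ ♝ ♛ ♚ ♝ · ♜│8
7│♟ ♟ ♟ ♟ ♟ ♟ ♟ ♟│7
6│· · · · · · · ♞│6
5│· · · · · · · ·│5
4│· · · · · · · ·│4
3│· · · · · · · ♘│3
2│♙ ♙ ♙ ♙ ♙ ♙ ♙ ♙│2
1│♖ ♘ ♗ ♕ ♔ ♗ · ♖│1
  ─────────────────
  a b c d e f g h

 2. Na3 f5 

  a b c d e f g h
  ─────────────────
8│♜ ♞ ♝ ♛ ♚ ♝ · ♜│8
7│♟ ♟ ♟ ♟ ♟ · ♟ ♟│7
6│· · · · · · · ♞│6
5│· · · · · ♟ · ·│5
4│· · · · · · · ·│4
3│♘ · · · · · · ♘│3
2│♙ ♙ ♙ ♙ ♙ ♙ ♙ ♙│2
1│♖ · ♗ ♕ ♔ ♗ · ♖│1
  ─────────────────
  a b c d e f g h

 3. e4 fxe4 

  a b c d e f g h
  ─────────────────
8│♜ ♞ ♝ ♛ ♚ ♝ · ♜│8
7│♟ ♟ ♟ ♟ ♟ · ♟ ♟│7
6│· · · · · · · ♞│6
5│· · · · · · · ·│5
4│· · · · ♟ · · ·│4
3│♘ · · · · · · ♘│3
2│♙ ♙ ♙ ♙ · ♙ ♙ ♙│2
1│♖ · ♗ ♕ ♔ ♗ · ♖│1
  ─────────────────
  a b c d e f g h

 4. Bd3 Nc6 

  a b c d e f g h
  ─────────────────
8│♜ · ♝ ♛ ♚ ♝ · ♜│8
7│♟ ♟ ♟ ♟ ♟ · ♟ ♟│7
6│· · ♞ · · · · ♞│6
5│· · · · · · · ·│5
4│· · · · ♟ · · ·│4
3│♘ · · ♗ · · · ♘│3
2│♙ ♙ ♙ ♙ · ♙ ♙ ♙│2
1│♖ · ♗ ♕ ♔ · · ♖│1
  ─────────────────
  a b c d e f g h

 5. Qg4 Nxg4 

  a b c d e f g h
  ─────────────────
8│♜ · ♝ ♛ ♚ ♝ · ♜│8
7│♟ ♟ ♟ ♟ ♟ · ♟ ♟│7
6│· · ♞ · · · · ·│6
5│· · · · · · · ·│5
4│· · · · ♟ · ♞ ·│4
3│♘ · · ♗ · · · ♘│3
2│♙ ♙ ♙ ♙ · ♙ ♙ ♙│2
1│♖ · ♗ · ♔ · · ♖│1
  ─────────────────
  a b c d e f g h



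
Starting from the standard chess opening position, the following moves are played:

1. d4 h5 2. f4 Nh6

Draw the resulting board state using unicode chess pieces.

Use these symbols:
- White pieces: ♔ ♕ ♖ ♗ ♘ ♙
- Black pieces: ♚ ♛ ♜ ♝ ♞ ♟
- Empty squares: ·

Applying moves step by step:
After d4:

♜ ♞ ♝ ♛ ♚ ♝ ♞ ♜
♟ ♟ ♟ ♟ ♟ ♟ ♟ ♟
· · · · · · · ·
· · · · · · · ·
· · · ♙ · · · ·
· · · · · · · ·
♙ ♙ ♙ · ♙ ♙ ♙ ♙
♖ ♘ ♗ ♕ ♔ ♗ ♘ ♖


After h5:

♜ ♞ ♝ ♛ ♚ ♝ ♞ ♜
♟ ♟ ♟ ♟ ♟ ♟ ♟ ·
· · · · · · · ·
· · · · · · · ♟
· · · ♙ · · · ·
· · · · · · · ·
♙ ♙ ♙ · ♙ ♙ ♙ ♙
♖ ♘ ♗ ♕ ♔ ♗ ♘ ♖


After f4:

♜ ♞ ♝ ♛ ♚ ♝ ♞ ♜
♟ ♟ ♟ ♟ ♟ ♟ ♟ ·
· · · · · · · ·
· · · · · · · ♟
· · · ♙ · ♙ · ·
· · · · · · · ·
♙ ♙ ♙ · ♙ · ♙ ♙
♖ ♘ ♗ ♕ ♔ ♗ ♘ ♖


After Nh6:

♜ ♞ ♝ ♛ ♚ ♝ · ♜
♟ ♟ ♟ ♟ ♟ ♟ ♟ ·
· · · · · · · ♞
· · · · · · · ♟
· · · ♙ · ♙ · ·
· · · · · · · ·
♙ ♙ ♙ · ♙ · ♙ ♙
♖ ♘ ♗ ♕ ♔ ♗ ♘ ♖



  a b c d e f g h
  ─────────────────
8│♜ ♞ ♝ ♛ ♚ ♝ · ♜│8
7│♟ ♟ ♟ ♟ ♟ ♟ ♟ ·│7
6│· · · · · · · ♞│6
5│· · · · · · · ♟│5
4│· · · ♙ · ♙ · ·│4
3│· · · · · · · ·│3
2│♙ ♙ ♙ · ♙ · ♙ ♙│2
1│♖ ♘ ♗ ♕ ♔ ♗ ♘ ♖│1
  ─────────────────
  a b c d e f g h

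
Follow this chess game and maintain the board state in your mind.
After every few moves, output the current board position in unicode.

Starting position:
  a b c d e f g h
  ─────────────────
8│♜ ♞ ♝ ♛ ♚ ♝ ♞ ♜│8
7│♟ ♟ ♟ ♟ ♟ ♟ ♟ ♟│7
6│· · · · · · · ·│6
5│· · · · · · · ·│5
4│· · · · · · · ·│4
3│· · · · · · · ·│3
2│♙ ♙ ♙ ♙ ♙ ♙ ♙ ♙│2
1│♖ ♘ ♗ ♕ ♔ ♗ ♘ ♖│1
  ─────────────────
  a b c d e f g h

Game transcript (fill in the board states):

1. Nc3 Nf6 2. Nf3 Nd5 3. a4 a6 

  a b c d e f g h
  ─────────────────
8│♜ ♞ ♝ ♛ ♚ ♝ · ♜│8
7│· ♟ ♟ ♟ ♟ ♟ ♟ ♟│7
6│♟ · · · · · · ·│6
5│· · · ♞ · · · ·│5
4│♙ · · · · · · ·│4
3│· · ♘ · · ♘ · ·│3
2│· ♙ ♙ ♙ ♙ ♙ ♙ ♙│2
1│♖ · ♗ ♕ ♔ ♗ · ♖│1
  ─────────────────
  a b c d e f g h

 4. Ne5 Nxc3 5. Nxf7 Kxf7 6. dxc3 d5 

  a b c d e f g h
  ─────────────────
8│♜ ♞ ♝ ♛ · ♝ · ♜│8
7│· ♟ ♟ · ♟ ♚ ♟ ♟│7
6│♟ · · · · · · ·│6
5│· · · ♟ · · · ·│5
4│♙ · · · · · · ·│4
3│· · ♙ · · · · ·│3
2│· ♙ ♙ · ♙ ♙ ♙ ♙│2
1│♖ · ♗ ♕ ♔ ♗ · ♖│1
  ─────────────────
  a b c d e f g h

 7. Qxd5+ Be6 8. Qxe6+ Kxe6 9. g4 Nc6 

  a b c d e f g h
  ─────────────────
8│♜ · · ♛ · ♝ · ♜│8
7│· ♟ ♟ · ♟ · ♟ ♟│7
6│♟ · ♞ · ♚ · · ·│6
5│· · · · · · · ·│5
4│♙ · · · · · ♙ ·│4
3│· · ♙ · · · · ·│3
2│· ♙ ♙ · ♙ ♙ · ♙│2
1│♖ · ♗ · ♔ ♗ · ♖│1
  ─────────────────
  a b c d e f g h

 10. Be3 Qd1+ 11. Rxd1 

  a b c d e f g h
  ─────────────────
8│♜ · · · · ♝ · ♜│8
7│· ♟ ♟ · ♟ · ♟ ♟│7
6│♟ · ♞ · ♚ · · ·│6
5│· · · · · · · ·│5
4│♙ · · · · · ♙ ·│4
3│· · ♙ · ♗ · · ·│3
2│· ♙ ♙ · ♙ ♙ · ♙│2
1│· · · ♖ ♔ ♗ · ♖│1
  ─────────────────
  a b c d e f g h


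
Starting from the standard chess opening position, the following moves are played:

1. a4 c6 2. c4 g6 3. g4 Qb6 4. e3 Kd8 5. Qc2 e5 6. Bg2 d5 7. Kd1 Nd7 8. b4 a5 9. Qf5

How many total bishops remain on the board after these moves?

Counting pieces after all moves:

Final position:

  a b c d e f g h
  ─────────────────
8│♜ · ♝ ♚ · ♝ ♞ ♜│8
7│· ♟ · ♞ · ♟ · ♟│7
6│· ♛ ♟ · · · ♟ ·│6
5│♟ · · ♟ ♟ ♕ · ·│5
4│♙ ♙ ♙ · · · ♙ ·│4
3│· · · · ♙ · · ·│3
2│· · · ♙ · ♙ ♗ ♙│2
1│♖ ♘ ♗ ♔ · · ♘ ♖│1
  ─────────────────
  a b c d e f g h


4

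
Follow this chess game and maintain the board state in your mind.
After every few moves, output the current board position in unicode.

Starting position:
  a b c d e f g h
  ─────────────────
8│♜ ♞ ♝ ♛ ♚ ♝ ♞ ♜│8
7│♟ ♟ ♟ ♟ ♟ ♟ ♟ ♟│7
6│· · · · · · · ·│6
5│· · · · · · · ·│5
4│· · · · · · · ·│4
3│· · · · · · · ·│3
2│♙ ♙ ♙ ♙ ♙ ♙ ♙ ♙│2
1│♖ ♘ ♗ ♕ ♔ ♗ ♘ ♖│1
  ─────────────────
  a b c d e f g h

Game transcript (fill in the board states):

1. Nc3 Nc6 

  a b c d e f g h
  ─────────────────
8│♜ · ♝ ♛ ♚ ♝ ♞ ♜│8
7│♟ ♟ ♟ ♟ ♟ ♟ ♟ ♟│7
6│· · ♞ · · · · ·│6
5│· · · · · · · ·│5
4│· · · · · · · ·│4
3│· · ♘ · · · · ·│3
2│♙ ♙ ♙ ♙ ♙ ♙ ♙ ♙│2
1│♖ · ♗ ♕ ♔ ♗ ♘ ♖│1
  ─────────────────
  a b c d e f g h

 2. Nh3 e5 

  a b c d e f g h
  ─────────────────
8│♜ · ♝ ♛ ♚ ♝ ♞ ♜│8
7│♟ ♟ ♟ ♟ · ♟ ♟ ♟│7
6│· · ♞ · · · · ·│6
5│· · · · ♟ · · ·│5
4│· · · · · · · ·│4
3│· · ♘ · · · · ♘│3
2│♙ ♙ ♙ ♙ ♙ ♙ ♙ ♙│2
1│♖ · ♗ ♕ ♔ ♗ · ♖│1
  ─────────────────
  a b c d e f g h

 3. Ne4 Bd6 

  a b c d e f g h
  ─────────────────
8│♜ · ♝ ♛ ♚ · ♞ ♜│8
7│♟ ♟ ♟ ♟ · ♟ ♟ ♟│7
6│· · ♞ ♝ · · · ·│6
5│· · · · ♟ · · ·│5
4│· · · · ♘ · · ·│4
3│· · · · · · · ♘│3
2│♙ ♙ ♙ ♙ ♙ ♙ ♙ ♙│2
1│♖ · ♗ ♕ ♔ ♗ · ♖│1
  ─────────────────
  a b c d e f g h

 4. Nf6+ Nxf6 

  a b c d e f g h
  ─────────────────
8│♜ · ♝ ♛ ♚ · · ♜│8
7│♟ ♟ ♟ ♟ · ♟ ♟ ♟│7
6│· · ♞ ♝ · ♞ · ·│6
5│· · · · ♟ · · ·│5
4│· · · · · · · ·│4
3│· · · · · · · ♘│3
2│♙ ♙ ♙ ♙ ♙ ♙ ♙ ♙│2
1│♖ · ♗ ♕ ♔ ♗ · ♖│1
  ─────────────────
  a b c d e f g h

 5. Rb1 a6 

  a b c d e f g h
  ─────────────────
8│♜ · ♝ ♛ ♚ · · ♜│8
7│· ♟ ♟ ♟ · ♟ ♟ ♟│7
6│♟ · ♞ ♝ · ♞ · ·│6
5│· · · · ♟ · · ·│5
4│· · · · · · · ·│4
3│· · · · · · · ♘│3
2│♙ ♙ ♙ ♙ ♙ ♙ ♙ ♙│2
1│· ♖ ♗ ♕ ♔ ♗ · ♖│1
  ─────────────────
  a b c d e f g h



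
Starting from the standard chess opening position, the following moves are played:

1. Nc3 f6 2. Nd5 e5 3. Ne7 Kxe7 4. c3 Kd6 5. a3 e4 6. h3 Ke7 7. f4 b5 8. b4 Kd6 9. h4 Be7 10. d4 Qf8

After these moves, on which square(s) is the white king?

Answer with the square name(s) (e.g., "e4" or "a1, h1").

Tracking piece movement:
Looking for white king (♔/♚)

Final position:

  a b c d e f g h
  ─────────────────
8│♜ ♞ ♝ · · ♛ ♞ ♜│8
7│♟ · ♟ ♟ ♝ · ♟ ♟│7
6│· · · ♚ · ♟ · ·│6
5│· ♟ · · · · · ·│5
4│· ♙ · ♙ ♟ ♙ · ♙│4
3│♙ · ♙ · · · · ·│3
2│· · · · ♙ · ♙ ·│2
1│♖ · ♗ ♕ ♔ ♗ ♘ ♖│1
  ─────────────────
  a b c d e f g h


e1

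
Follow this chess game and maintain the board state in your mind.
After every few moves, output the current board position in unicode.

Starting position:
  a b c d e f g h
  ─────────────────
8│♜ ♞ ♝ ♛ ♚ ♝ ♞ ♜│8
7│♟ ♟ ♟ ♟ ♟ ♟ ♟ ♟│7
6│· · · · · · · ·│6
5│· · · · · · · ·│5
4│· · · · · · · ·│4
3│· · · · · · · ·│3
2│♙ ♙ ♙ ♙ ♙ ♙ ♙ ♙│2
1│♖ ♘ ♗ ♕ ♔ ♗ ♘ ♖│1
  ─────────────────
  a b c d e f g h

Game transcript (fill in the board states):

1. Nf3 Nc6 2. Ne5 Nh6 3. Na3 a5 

  a b c d e f g h
  ─────────────────
8│♜ · ♝ ♛ ♚ ♝ · ♜│8
7│· ♟ ♟ ♟ ♟ ♟ ♟ ♟│7
6│· · ♞ · · · · ♞│6
5│♟ · · · ♘ · · ·│5
4│· · · · · · · ·│4
3│♘ · · · · · · ·│3
2│♙ ♙ ♙ ♙ ♙ ♙ ♙ ♙│2
1│♖ · ♗ ♕ ♔ ♗ · ♖│1
  ─────────────────
  a b c d e f g h

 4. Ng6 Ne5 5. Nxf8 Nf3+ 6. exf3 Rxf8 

  a b c d e f g h
  ─────────────────
8│♜ · ♝ ♛ ♚ ♜ · ·│8
7│· ♟ ♟ ♟ ♟ ♟ ♟ ♟│7
6│· · · · · · · ♞│6
5│♟ · · · · · · ·│5
4│· · · · · · · ·│4
3│♘ · · · · ♙ · ·│3
2│♙ ♙ ♙ ♙ · ♙ ♙ ♙│2
1│♖ · ♗ ♕ ♔ ♗ · ♖│1
  ─────────────────
  a b c d e f g h

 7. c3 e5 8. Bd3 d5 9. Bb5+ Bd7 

  a b c d e f g h
  ─────────────────
8│♜ · · ♛ ♚ ♜ · ·│8
7│· ♟ ♟ ♝ · ♟ ♟ ♟│7
6│· · · · · · · ♞│6
5│♟ ♗ · ♟ ♟ · · ·│5
4│· · · · · · · ·│4
3│♘ · ♙ · · ♙ · ·│3
2│♙ ♙ · ♙ · ♙ ♙ ♙│2
1│♖ · ♗ ♕ ♔ · · ♖│1
  ─────────────────
  a b c d e f g h

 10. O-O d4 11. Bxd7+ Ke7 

  a b c d e f g h
  ─────────────────
8│♜ · · ♛ · ♜ · ·│8
7│· ♟ ♟ ♗ ♚ ♟ ♟ ♟│7
6│· · · · · · · ♞│6
5│♟ · · · ♟ · · ·│5
4│· · · ♟ · · · ·│4
3│♘ · ♙ · · ♙ · ·│3
2│♙ ♙ · ♙ · ♙ ♙ ♙│2
1│♖ · ♗ ♕ · ♖ ♔ ·│1
  ─────────────────
  a b c d e f g h


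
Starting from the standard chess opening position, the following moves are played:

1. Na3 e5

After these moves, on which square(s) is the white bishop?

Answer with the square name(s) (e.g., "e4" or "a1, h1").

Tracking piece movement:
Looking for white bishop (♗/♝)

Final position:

  a b c d e f g h
  ─────────────────
8│♜ ♞ ♝ ♛ ♚ ♝ ♞ ♜│8
7│♟ ♟ ♟ ♟ · ♟ ♟ ♟│7
6│· · · · · · · ·│6
5│· · · · ♟ · · ·│5
4│· · · · · · · ·│4
3│♘ · · · · · · ·│3
2│♙ ♙ ♙ ♙ ♙ ♙ ♙ ♙│2
1│♖ · ♗ ♕ ♔ ♗ ♘ ♖│1
  ─────────────────
  a b c d e f g h


c1, f1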